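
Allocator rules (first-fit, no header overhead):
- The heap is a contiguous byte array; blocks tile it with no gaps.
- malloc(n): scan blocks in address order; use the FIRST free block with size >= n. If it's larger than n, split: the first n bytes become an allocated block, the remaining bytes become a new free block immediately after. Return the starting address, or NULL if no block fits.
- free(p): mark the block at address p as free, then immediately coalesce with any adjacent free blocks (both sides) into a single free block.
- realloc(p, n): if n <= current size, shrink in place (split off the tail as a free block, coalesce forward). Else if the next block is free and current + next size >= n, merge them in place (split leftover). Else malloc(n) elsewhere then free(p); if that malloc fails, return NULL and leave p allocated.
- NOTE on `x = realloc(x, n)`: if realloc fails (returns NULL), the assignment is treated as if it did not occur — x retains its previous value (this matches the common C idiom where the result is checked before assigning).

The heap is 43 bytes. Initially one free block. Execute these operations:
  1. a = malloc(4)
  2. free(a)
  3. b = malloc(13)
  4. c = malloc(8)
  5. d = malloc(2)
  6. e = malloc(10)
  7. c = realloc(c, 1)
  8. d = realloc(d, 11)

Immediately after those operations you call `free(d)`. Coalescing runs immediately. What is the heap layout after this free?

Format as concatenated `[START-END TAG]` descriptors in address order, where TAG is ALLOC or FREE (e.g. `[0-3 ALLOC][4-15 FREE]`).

Op 1: a = malloc(4) -> a = 0; heap: [0-3 ALLOC][4-42 FREE]
Op 2: free(a) -> (freed a); heap: [0-42 FREE]
Op 3: b = malloc(13) -> b = 0; heap: [0-12 ALLOC][13-42 FREE]
Op 4: c = malloc(8) -> c = 13; heap: [0-12 ALLOC][13-20 ALLOC][21-42 FREE]
Op 5: d = malloc(2) -> d = 21; heap: [0-12 ALLOC][13-20 ALLOC][21-22 ALLOC][23-42 FREE]
Op 6: e = malloc(10) -> e = 23; heap: [0-12 ALLOC][13-20 ALLOC][21-22 ALLOC][23-32 ALLOC][33-42 FREE]
Op 7: c = realloc(c, 1) -> c = 13; heap: [0-12 ALLOC][13-13 ALLOC][14-20 FREE][21-22 ALLOC][23-32 ALLOC][33-42 FREE]
Op 8: d = realloc(d, 11) -> NULL (d unchanged); heap: [0-12 ALLOC][13-13 ALLOC][14-20 FREE][21-22 ALLOC][23-32 ALLOC][33-42 FREE]
free(d): d = 21 -> block [21-22 ALLOC]; mark free, coalesce with adjacent free neighbors -> [0-12 ALLOC][13-13 ALLOC][14-22 FREE][23-32 ALLOC][33-42 FREE]

Answer: [0-12 ALLOC][13-13 ALLOC][14-22 FREE][23-32 ALLOC][33-42 FREE]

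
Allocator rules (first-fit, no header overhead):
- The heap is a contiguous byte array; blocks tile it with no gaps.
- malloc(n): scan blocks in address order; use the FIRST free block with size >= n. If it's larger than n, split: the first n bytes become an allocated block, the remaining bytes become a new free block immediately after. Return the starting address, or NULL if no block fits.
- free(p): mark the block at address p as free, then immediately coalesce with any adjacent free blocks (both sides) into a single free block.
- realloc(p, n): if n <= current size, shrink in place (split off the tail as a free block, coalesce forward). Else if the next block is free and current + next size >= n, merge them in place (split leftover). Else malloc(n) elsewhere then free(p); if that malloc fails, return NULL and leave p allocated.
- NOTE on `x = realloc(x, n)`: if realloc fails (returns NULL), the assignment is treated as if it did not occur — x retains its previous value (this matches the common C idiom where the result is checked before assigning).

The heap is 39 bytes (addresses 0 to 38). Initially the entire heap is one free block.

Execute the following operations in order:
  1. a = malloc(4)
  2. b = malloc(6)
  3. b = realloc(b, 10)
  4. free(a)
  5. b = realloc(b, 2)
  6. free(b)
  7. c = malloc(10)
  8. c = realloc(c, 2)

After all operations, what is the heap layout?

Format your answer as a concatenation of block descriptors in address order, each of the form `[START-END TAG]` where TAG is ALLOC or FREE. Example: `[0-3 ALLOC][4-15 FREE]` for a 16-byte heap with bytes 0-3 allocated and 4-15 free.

Answer: [0-1 ALLOC][2-38 FREE]

Derivation:
Op 1: a = malloc(4) -> a = 0; heap: [0-3 ALLOC][4-38 FREE]
Op 2: b = malloc(6) -> b = 4; heap: [0-3 ALLOC][4-9 ALLOC][10-38 FREE]
Op 3: b = realloc(b, 10) -> b = 4; heap: [0-3 ALLOC][4-13 ALLOC][14-38 FREE]
Op 4: free(a) -> (freed a); heap: [0-3 FREE][4-13 ALLOC][14-38 FREE]
Op 5: b = realloc(b, 2) -> b = 4; heap: [0-3 FREE][4-5 ALLOC][6-38 FREE]
Op 6: free(b) -> (freed b); heap: [0-38 FREE]
Op 7: c = malloc(10) -> c = 0; heap: [0-9 ALLOC][10-38 FREE]
Op 8: c = realloc(c, 2) -> c = 0; heap: [0-1 ALLOC][2-38 FREE]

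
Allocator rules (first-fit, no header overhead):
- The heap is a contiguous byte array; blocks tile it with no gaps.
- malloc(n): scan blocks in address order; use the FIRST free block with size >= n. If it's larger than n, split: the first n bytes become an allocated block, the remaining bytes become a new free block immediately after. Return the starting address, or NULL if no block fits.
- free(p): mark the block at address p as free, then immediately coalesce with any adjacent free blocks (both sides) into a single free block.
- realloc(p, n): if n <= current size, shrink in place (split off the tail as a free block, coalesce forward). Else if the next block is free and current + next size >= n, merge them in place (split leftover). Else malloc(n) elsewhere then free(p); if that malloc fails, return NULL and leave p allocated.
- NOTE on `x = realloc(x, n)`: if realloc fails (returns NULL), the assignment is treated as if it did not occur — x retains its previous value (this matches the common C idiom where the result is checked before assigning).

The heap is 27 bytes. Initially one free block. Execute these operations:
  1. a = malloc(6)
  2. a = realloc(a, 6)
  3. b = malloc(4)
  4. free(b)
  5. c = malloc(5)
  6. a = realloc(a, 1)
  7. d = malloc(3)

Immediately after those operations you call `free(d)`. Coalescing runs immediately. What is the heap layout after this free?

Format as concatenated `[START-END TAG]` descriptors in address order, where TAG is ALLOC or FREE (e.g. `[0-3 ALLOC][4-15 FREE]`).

Op 1: a = malloc(6) -> a = 0; heap: [0-5 ALLOC][6-26 FREE]
Op 2: a = realloc(a, 6) -> a = 0; heap: [0-5 ALLOC][6-26 FREE]
Op 3: b = malloc(4) -> b = 6; heap: [0-5 ALLOC][6-9 ALLOC][10-26 FREE]
Op 4: free(b) -> (freed b); heap: [0-5 ALLOC][6-26 FREE]
Op 5: c = malloc(5) -> c = 6; heap: [0-5 ALLOC][6-10 ALLOC][11-26 FREE]
Op 6: a = realloc(a, 1) -> a = 0; heap: [0-0 ALLOC][1-5 FREE][6-10 ALLOC][11-26 FREE]
Op 7: d = malloc(3) -> d = 1; heap: [0-0 ALLOC][1-3 ALLOC][4-5 FREE][6-10 ALLOC][11-26 FREE]
free(d): d = 1 -> block [1-3 ALLOC]; mark free, coalesce with adjacent free neighbors -> [0-0 ALLOC][1-5 FREE][6-10 ALLOC][11-26 FREE]

Answer: [0-0 ALLOC][1-5 FREE][6-10 ALLOC][11-26 FREE]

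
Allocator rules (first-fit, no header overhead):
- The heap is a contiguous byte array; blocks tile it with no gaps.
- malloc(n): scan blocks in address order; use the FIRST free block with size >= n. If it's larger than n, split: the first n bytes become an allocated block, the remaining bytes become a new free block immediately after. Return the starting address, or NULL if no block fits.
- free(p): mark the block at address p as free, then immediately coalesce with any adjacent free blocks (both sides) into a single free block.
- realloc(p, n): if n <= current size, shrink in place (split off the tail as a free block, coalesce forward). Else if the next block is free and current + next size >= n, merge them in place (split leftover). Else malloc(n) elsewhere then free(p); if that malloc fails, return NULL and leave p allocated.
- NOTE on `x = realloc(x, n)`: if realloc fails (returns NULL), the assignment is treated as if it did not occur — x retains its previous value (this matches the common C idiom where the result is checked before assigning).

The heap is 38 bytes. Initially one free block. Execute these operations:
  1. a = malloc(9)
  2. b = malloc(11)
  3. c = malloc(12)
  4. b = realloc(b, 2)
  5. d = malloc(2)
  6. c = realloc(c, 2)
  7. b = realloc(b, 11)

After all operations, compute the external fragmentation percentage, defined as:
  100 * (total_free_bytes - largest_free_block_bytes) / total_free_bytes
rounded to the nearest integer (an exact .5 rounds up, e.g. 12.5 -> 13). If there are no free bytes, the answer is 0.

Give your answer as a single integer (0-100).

Answer: 50

Derivation:
Op 1: a = malloc(9) -> a = 0; heap: [0-8 ALLOC][9-37 FREE]
Op 2: b = malloc(11) -> b = 9; heap: [0-8 ALLOC][9-19 ALLOC][20-37 FREE]
Op 3: c = malloc(12) -> c = 20; heap: [0-8 ALLOC][9-19 ALLOC][20-31 ALLOC][32-37 FREE]
Op 4: b = realloc(b, 2) -> b = 9; heap: [0-8 ALLOC][9-10 ALLOC][11-19 FREE][20-31 ALLOC][32-37 FREE]
Op 5: d = malloc(2) -> d = 11; heap: [0-8 ALLOC][9-10 ALLOC][11-12 ALLOC][13-19 FREE][20-31 ALLOC][32-37 FREE]
Op 6: c = realloc(c, 2) -> c = 20; heap: [0-8 ALLOC][9-10 ALLOC][11-12 ALLOC][13-19 FREE][20-21 ALLOC][22-37 FREE]
Op 7: b = realloc(b, 11) -> b = 22; heap: [0-8 ALLOC][9-10 FREE][11-12 ALLOC][13-19 FREE][20-21 ALLOC][22-32 ALLOC][33-37 FREE]
Free blocks: [2 7 5] total_free=14 largest=7 -> 100*(14-7)/14 = 700/14 = 50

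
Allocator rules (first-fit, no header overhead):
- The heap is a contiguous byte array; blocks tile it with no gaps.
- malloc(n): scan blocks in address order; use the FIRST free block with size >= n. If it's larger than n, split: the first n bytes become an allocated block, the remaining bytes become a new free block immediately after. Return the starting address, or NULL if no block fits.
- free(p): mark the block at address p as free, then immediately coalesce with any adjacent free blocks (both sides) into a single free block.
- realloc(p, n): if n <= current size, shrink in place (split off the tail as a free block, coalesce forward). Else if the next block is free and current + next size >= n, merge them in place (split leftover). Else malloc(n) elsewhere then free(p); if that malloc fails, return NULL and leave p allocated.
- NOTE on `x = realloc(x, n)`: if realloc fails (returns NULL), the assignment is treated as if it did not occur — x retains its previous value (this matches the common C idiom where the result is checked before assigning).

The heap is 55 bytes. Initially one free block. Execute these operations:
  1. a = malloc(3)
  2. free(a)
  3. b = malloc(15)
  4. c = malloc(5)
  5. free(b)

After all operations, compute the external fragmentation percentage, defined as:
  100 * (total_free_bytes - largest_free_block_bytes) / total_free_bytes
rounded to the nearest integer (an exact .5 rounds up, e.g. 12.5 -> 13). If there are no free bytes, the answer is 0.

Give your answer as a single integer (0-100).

Op 1: a = malloc(3) -> a = 0; heap: [0-2 ALLOC][3-54 FREE]
Op 2: free(a) -> (freed a); heap: [0-54 FREE]
Op 3: b = malloc(15) -> b = 0; heap: [0-14 ALLOC][15-54 FREE]
Op 4: c = malloc(5) -> c = 15; heap: [0-14 ALLOC][15-19 ALLOC][20-54 FREE]
Op 5: free(b) -> (freed b); heap: [0-14 FREE][15-19 ALLOC][20-54 FREE]
Free blocks: [15 35] total_free=50 largest=35 -> 100*(50-35)/50 = 1500/50 = 30

Answer: 30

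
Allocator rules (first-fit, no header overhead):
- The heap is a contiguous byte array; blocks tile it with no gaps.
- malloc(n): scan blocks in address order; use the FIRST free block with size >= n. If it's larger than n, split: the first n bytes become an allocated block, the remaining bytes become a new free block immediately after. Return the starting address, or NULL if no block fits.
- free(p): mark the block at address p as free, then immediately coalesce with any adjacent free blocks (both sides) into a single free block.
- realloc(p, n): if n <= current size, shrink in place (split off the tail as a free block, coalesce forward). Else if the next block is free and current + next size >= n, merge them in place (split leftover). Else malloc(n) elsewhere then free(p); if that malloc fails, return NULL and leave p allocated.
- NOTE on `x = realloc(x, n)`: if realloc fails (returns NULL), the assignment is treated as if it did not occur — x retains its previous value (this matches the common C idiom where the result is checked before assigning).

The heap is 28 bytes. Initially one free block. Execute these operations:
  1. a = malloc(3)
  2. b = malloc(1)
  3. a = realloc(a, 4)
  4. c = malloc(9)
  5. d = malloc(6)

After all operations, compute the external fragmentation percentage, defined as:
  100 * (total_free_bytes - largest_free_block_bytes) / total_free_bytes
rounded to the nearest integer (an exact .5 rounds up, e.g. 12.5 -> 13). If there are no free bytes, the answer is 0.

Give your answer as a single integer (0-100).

Answer: 38

Derivation:
Op 1: a = malloc(3) -> a = 0; heap: [0-2 ALLOC][3-27 FREE]
Op 2: b = malloc(1) -> b = 3; heap: [0-2 ALLOC][3-3 ALLOC][4-27 FREE]
Op 3: a = realloc(a, 4) -> a = 4; heap: [0-2 FREE][3-3 ALLOC][4-7 ALLOC][8-27 FREE]
Op 4: c = malloc(9) -> c = 8; heap: [0-2 FREE][3-3 ALLOC][4-7 ALLOC][8-16 ALLOC][17-27 FREE]
Op 5: d = malloc(6) -> d = 17; heap: [0-2 FREE][3-3 ALLOC][4-7 ALLOC][8-16 ALLOC][17-22 ALLOC][23-27 FREE]
Free blocks: [3 5] total_free=8 largest=5 -> 100*(8-5)/8 = 300/8 = 37.5 -> rounds to 38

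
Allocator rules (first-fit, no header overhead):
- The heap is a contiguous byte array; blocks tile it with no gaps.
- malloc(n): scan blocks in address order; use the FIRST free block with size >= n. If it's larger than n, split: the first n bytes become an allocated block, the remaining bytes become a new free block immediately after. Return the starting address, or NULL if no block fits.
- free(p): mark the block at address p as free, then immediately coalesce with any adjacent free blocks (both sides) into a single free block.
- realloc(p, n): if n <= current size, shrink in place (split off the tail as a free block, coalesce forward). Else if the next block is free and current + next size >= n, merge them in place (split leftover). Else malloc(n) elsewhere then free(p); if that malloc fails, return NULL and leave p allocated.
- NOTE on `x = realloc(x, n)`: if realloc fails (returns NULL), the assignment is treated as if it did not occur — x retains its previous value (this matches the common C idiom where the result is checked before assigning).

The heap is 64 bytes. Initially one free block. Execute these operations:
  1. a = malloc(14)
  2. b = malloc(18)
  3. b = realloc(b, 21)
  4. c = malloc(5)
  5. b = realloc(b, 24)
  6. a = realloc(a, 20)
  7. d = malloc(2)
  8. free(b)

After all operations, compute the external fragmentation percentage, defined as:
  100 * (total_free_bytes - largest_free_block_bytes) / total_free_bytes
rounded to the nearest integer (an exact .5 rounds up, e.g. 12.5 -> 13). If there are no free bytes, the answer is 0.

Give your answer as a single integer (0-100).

Op 1: a = malloc(14) -> a = 0; heap: [0-13 ALLOC][14-63 FREE]
Op 2: b = malloc(18) -> b = 14; heap: [0-13 ALLOC][14-31 ALLOC][32-63 FREE]
Op 3: b = realloc(b, 21) -> b = 14; heap: [0-13 ALLOC][14-34 ALLOC][35-63 FREE]
Op 4: c = malloc(5) -> c = 35; heap: [0-13 ALLOC][14-34 ALLOC][35-39 ALLOC][40-63 FREE]
Op 5: b = realloc(b, 24) -> b = 40; heap: [0-13 ALLOC][14-34 FREE][35-39 ALLOC][40-63 ALLOC]
Op 6: a = realloc(a, 20) -> a = 0; heap: [0-19 ALLOC][20-34 FREE][35-39 ALLOC][40-63 ALLOC]
Op 7: d = malloc(2) -> d = 20; heap: [0-19 ALLOC][20-21 ALLOC][22-34 FREE][35-39 ALLOC][40-63 ALLOC]
Op 8: free(b) -> (freed b); heap: [0-19 ALLOC][20-21 ALLOC][22-34 FREE][35-39 ALLOC][40-63 FREE]
Free blocks: [13 24] total_free=37 largest=24 -> 100*(37-24)/37 = 1300/37 ≈ 35.135 -> rounds to 35

Answer: 35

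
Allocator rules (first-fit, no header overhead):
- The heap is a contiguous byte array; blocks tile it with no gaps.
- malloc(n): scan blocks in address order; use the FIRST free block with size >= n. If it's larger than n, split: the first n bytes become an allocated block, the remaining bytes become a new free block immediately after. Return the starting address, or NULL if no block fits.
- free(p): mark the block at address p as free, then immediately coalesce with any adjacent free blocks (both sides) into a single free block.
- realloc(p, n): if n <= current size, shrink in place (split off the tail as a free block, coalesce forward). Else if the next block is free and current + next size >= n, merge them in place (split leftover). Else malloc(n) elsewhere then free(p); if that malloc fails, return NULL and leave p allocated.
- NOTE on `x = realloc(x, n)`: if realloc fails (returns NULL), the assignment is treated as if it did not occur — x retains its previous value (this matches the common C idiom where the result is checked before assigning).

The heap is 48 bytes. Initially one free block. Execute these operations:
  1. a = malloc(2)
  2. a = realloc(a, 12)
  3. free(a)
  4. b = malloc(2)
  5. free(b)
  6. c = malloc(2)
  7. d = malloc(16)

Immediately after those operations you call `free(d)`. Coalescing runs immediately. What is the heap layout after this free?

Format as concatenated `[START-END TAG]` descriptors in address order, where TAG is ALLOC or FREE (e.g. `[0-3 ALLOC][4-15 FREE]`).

Answer: [0-1 ALLOC][2-47 FREE]

Derivation:
Op 1: a = malloc(2) -> a = 0; heap: [0-1 ALLOC][2-47 FREE]
Op 2: a = realloc(a, 12) -> a = 0; heap: [0-11 ALLOC][12-47 FREE]
Op 3: free(a) -> (freed a); heap: [0-47 FREE]
Op 4: b = malloc(2) -> b = 0; heap: [0-1 ALLOC][2-47 FREE]
Op 5: free(b) -> (freed b); heap: [0-47 FREE]
Op 6: c = malloc(2) -> c = 0; heap: [0-1 ALLOC][2-47 FREE]
Op 7: d = malloc(16) -> d = 2; heap: [0-1 ALLOC][2-17 ALLOC][18-47 FREE]
free(d): d = 2 -> block [2-17 ALLOC]; mark free, coalesce with adjacent free neighbors -> [0-1 ALLOC][2-47 FREE]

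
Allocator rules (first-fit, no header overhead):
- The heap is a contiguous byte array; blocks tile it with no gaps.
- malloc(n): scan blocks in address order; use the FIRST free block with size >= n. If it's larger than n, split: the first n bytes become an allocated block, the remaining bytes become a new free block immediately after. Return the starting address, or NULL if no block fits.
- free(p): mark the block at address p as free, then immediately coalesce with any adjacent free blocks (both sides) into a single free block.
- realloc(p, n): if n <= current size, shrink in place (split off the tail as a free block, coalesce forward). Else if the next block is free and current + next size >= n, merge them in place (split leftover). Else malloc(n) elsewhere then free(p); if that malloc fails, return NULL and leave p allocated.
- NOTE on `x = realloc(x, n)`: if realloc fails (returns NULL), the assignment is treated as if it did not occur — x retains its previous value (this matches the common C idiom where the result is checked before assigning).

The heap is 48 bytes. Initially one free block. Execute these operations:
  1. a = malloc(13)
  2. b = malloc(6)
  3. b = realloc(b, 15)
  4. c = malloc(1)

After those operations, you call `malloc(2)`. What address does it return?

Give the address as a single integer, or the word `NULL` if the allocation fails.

Op 1: a = malloc(13) -> a = 0; heap: [0-12 ALLOC][13-47 FREE]
Op 2: b = malloc(6) -> b = 13; heap: [0-12 ALLOC][13-18 ALLOC][19-47 FREE]
Op 3: b = realloc(b, 15) -> b = 13; heap: [0-12 ALLOC][13-27 ALLOC][28-47 FREE]
Op 4: c = malloc(1) -> c = 28; heap: [0-12 ALLOC][13-27 ALLOC][28-28 ALLOC][29-47 FREE]
malloc(2): first-fit scan over [0-12 ALLOC][13-27 ALLOC][28-28 ALLOC][29-47 FREE] -> 29

Answer: 29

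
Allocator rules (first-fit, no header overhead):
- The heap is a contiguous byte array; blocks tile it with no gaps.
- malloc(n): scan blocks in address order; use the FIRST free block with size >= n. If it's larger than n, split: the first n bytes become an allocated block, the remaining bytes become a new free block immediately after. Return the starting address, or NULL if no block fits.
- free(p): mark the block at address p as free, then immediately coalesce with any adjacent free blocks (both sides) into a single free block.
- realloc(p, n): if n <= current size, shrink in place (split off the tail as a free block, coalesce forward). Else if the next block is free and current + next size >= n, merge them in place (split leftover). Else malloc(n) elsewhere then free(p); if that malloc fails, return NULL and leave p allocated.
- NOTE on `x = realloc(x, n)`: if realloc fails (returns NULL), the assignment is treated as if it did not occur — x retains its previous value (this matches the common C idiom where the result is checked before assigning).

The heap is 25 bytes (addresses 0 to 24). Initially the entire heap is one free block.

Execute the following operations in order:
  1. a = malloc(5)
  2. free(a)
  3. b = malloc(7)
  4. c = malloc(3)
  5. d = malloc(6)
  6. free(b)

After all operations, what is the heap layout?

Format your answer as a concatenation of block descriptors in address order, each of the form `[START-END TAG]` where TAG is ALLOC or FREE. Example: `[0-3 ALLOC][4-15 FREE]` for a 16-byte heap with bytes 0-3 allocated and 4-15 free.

Answer: [0-6 FREE][7-9 ALLOC][10-15 ALLOC][16-24 FREE]

Derivation:
Op 1: a = malloc(5) -> a = 0; heap: [0-4 ALLOC][5-24 FREE]
Op 2: free(a) -> (freed a); heap: [0-24 FREE]
Op 3: b = malloc(7) -> b = 0; heap: [0-6 ALLOC][7-24 FREE]
Op 4: c = malloc(3) -> c = 7; heap: [0-6 ALLOC][7-9 ALLOC][10-24 FREE]
Op 5: d = malloc(6) -> d = 10; heap: [0-6 ALLOC][7-9 ALLOC][10-15 ALLOC][16-24 FREE]
Op 6: free(b) -> (freed b); heap: [0-6 FREE][7-9 ALLOC][10-15 ALLOC][16-24 FREE]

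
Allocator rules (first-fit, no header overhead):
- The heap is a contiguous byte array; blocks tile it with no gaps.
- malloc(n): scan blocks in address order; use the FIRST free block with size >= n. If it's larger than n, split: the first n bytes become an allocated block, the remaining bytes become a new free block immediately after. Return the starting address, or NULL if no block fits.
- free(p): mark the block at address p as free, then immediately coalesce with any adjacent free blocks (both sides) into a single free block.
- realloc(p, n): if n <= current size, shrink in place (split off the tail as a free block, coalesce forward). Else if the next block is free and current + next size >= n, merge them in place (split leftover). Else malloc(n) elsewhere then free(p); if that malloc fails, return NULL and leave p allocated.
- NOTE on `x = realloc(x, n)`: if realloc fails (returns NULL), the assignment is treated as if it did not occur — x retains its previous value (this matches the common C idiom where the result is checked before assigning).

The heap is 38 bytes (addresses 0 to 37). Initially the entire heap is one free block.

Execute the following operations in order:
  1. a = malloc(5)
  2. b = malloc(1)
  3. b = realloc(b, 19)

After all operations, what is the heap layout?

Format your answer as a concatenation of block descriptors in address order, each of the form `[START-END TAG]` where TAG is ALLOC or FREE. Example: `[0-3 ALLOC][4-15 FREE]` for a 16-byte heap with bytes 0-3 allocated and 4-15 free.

Answer: [0-4 ALLOC][5-23 ALLOC][24-37 FREE]

Derivation:
Op 1: a = malloc(5) -> a = 0; heap: [0-4 ALLOC][5-37 FREE]
Op 2: b = malloc(1) -> b = 5; heap: [0-4 ALLOC][5-5 ALLOC][6-37 FREE]
Op 3: b = realloc(b, 19) -> b = 5; heap: [0-4 ALLOC][5-23 ALLOC][24-37 FREE]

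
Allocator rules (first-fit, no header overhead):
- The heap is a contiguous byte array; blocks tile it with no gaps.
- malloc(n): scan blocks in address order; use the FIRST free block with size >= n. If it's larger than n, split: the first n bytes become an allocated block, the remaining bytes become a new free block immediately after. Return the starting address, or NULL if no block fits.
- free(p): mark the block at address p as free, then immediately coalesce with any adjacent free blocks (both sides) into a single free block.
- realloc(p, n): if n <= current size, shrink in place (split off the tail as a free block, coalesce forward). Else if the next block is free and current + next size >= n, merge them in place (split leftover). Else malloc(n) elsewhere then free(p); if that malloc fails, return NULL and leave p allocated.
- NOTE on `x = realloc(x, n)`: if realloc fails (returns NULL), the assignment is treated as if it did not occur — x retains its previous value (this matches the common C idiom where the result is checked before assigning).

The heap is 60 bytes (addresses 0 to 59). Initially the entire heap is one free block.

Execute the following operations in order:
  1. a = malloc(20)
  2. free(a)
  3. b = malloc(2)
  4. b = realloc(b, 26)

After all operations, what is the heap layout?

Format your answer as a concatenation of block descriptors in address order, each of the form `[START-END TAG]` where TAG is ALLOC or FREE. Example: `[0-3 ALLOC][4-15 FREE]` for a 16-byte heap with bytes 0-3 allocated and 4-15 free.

Answer: [0-25 ALLOC][26-59 FREE]

Derivation:
Op 1: a = malloc(20) -> a = 0; heap: [0-19 ALLOC][20-59 FREE]
Op 2: free(a) -> (freed a); heap: [0-59 FREE]
Op 3: b = malloc(2) -> b = 0; heap: [0-1 ALLOC][2-59 FREE]
Op 4: b = realloc(b, 26) -> b = 0; heap: [0-25 ALLOC][26-59 FREE]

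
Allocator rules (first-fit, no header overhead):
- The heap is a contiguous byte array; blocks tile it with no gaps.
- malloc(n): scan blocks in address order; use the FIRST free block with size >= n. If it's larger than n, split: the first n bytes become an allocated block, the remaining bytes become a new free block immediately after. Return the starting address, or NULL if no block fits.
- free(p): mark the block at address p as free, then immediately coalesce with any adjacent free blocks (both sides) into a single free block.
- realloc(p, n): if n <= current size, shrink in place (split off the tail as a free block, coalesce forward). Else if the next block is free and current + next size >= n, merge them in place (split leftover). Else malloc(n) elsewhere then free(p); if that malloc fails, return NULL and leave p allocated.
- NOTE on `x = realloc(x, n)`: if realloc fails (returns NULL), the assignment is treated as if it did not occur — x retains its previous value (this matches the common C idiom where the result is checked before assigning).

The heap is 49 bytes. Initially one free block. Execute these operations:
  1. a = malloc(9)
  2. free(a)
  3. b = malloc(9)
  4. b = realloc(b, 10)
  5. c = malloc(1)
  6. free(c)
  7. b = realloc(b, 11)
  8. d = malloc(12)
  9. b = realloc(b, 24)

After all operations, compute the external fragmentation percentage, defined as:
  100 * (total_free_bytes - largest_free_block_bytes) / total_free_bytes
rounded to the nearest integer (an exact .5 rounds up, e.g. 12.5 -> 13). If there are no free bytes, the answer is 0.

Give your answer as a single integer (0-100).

Op 1: a = malloc(9) -> a = 0; heap: [0-8 ALLOC][9-48 FREE]
Op 2: free(a) -> (freed a); heap: [0-48 FREE]
Op 3: b = malloc(9) -> b = 0; heap: [0-8 ALLOC][9-48 FREE]
Op 4: b = realloc(b, 10) -> b = 0; heap: [0-9 ALLOC][10-48 FREE]
Op 5: c = malloc(1) -> c = 10; heap: [0-9 ALLOC][10-10 ALLOC][11-48 FREE]
Op 6: free(c) -> (freed c); heap: [0-9 ALLOC][10-48 FREE]
Op 7: b = realloc(b, 11) -> b = 0; heap: [0-10 ALLOC][11-48 FREE]
Op 8: d = malloc(12) -> d = 11; heap: [0-10 ALLOC][11-22 ALLOC][23-48 FREE]
Op 9: b = realloc(b, 24) -> b = 23; heap: [0-10 FREE][11-22 ALLOC][23-46 ALLOC][47-48 FREE]
Free blocks: [11 2] total_free=13 largest=11 -> 100*(13-11)/13 = 200/13 ≈ 15.385 -> rounds to 15

Answer: 15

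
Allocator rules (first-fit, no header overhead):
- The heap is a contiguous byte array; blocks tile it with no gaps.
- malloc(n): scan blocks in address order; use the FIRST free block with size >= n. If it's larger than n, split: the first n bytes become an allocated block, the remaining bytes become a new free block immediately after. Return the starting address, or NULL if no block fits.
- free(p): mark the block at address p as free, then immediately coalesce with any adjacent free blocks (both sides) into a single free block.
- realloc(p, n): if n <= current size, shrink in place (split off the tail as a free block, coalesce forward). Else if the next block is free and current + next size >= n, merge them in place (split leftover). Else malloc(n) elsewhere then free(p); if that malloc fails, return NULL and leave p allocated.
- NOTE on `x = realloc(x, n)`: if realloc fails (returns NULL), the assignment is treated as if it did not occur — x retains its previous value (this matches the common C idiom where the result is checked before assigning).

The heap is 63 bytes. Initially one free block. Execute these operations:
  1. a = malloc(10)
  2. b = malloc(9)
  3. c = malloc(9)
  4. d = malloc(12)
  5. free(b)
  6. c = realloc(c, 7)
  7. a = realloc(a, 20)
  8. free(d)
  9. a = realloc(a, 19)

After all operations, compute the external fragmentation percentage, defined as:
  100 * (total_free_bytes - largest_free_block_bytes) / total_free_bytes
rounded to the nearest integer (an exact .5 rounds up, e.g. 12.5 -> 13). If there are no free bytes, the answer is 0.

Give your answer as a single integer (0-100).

Op 1: a = malloc(10) -> a = 0; heap: [0-9 ALLOC][10-62 FREE]
Op 2: b = malloc(9) -> b = 10; heap: [0-9 ALLOC][10-18 ALLOC][19-62 FREE]
Op 3: c = malloc(9) -> c = 19; heap: [0-9 ALLOC][10-18 ALLOC][19-27 ALLOC][28-62 FREE]
Op 4: d = malloc(12) -> d = 28; heap: [0-9 ALLOC][10-18 ALLOC][19-27 ALLOC][28-39 ALLOC][40-62 FREE]
Op 5: free(b) -> (freed b); heap: [0-9 ALLOC][10-18 FREE][19-27 ALLOC][28-39 ALLOC][40-62 FREE]
Op 6: c = realloc(c, 7) -> c = 19; heap: [0-9 ALLOC][10-18 FREE][19-25 ALLOC][26-27 FREE][28-39 ALLOC][40-62 FREE]
Op 7: a = realloc(a, 20) -> a = 40; heap: [0-18 FREE][19-25 ALLOC][26-27 FREE][28-39 ALLOC][40-59 ALLOC][60-62 FREE]
Op 8: free(d) -> (freed d); heap: [0-18 FREE][19-25 ALLOC][26-39 FREE][40-59 ALLOC][60-62 FREE]
Op 9: a = realloc(a, 19) -> a = 40; heap: [0-18 FREE][19-25 ALLOC][26-39 FREE][40-58 ALLOC][59-62 FREE]
Free blocks: [19 14 4] total_free=37 largest=19 -> 100*(37-19)/37 = 1800/37 ≈ 48.649 -> rounds to 49

Answer: 49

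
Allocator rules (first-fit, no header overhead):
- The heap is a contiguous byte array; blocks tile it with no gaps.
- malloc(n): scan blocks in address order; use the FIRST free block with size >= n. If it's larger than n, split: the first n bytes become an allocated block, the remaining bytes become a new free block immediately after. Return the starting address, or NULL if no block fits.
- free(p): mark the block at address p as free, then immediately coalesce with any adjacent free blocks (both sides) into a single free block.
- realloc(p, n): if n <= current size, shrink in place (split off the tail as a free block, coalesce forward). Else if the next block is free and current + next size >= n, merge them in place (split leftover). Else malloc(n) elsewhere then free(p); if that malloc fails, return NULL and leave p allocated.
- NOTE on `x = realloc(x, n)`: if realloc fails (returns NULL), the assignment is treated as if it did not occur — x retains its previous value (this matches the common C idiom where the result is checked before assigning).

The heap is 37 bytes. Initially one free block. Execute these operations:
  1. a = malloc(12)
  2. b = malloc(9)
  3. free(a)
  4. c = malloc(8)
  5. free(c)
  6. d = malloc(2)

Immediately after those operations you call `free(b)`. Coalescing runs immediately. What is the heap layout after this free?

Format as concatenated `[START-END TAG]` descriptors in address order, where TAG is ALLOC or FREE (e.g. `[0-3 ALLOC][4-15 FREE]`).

Answer: [0-1 ALLOC][2-36 FREE]

Derivation:
Op 1: a = malloc(12) -> a = 0; heap: [0-11 ALLOC][12-36 FREE]
Op 2: b = malloc(9) -> b = 12; heap: [0-11 ALLOC][12-20 ALLOC][21-36 FREE]
Op 3: free(a) -> (freed a); heap: [0-11 FREE][12-20 ALLOC][21-36 FREE]
Op 4: c = malloc(8) -> c = 0; heap: [0-7 ALLOC][8-11 FREE][12-20 ALLOC][21-36 FREE]
Op 5: free(c) -> (freed c); heap: [0-11 FREE][12-20 ALLOC][21-36 FREE]
Op 6: d = malloc(2) -> d = 0; heap: [0-1 ALLOC][2-11 FREE][12-20 ALLOC][21-36 FREE]
free(b): b = 12 -> block [12-20 ALLOC]; mark free, coalesce with adjacent free neighbors -> [0-1 ALLOC][2-36 FREE]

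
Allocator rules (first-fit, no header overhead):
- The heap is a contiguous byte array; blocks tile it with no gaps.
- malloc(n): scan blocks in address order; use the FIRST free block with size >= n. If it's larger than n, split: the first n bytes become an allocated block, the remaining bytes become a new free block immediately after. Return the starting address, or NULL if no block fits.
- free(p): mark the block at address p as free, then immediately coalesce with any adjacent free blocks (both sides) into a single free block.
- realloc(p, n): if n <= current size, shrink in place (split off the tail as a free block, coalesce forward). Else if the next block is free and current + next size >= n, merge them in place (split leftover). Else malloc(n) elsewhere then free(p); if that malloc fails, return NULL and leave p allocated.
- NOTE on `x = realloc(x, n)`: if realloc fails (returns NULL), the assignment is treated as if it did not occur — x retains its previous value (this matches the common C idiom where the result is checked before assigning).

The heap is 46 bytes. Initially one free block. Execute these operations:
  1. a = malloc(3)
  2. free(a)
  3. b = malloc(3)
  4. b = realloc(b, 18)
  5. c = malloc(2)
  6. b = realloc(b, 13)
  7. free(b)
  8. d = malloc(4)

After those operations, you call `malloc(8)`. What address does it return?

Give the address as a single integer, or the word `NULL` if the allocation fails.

Answer: 4

Derivation:
Op 1: a = malloc(3) -> a = 0; heap: [0-2 ALLOC][3-45 FREE]
Op 2: free(a) -> (freed a); heap: [0-45 FREE]
Op 3: b = malloc(3) -> b = 0; heap: [0-2 ALLOC][3-45 FREE]
Op 4: b = realloc(b, 18) -> b = 0; heap: [0-17 ALLOC][18-45 FREE]
Op 5: c = malloc(2) -> c = 18; heap: [0-17 ALLOC][18-19 ALLOC][20-45 FREE]
Op 6: b = realloc(b, 13) -> b = 0; heap: [0-12 ALLOC][13-17 FREE][18-19 ALLOC][20-45 FREE]
Op 7: free(b) -> (freed b); heap: [0-17 FREE][18-19 ALLOC][20-45 FREE]
Op 8: d = malloc(4) -> d = 0; heap: [0-3 ALLOC][4-17 FREE][18-19 ALLOC][20-45 FREE]
malloc(8): first-fit scan over [0-3 ALLOC][4-17 FREE][18-19 ALLOC][20-45 FREE] -> 4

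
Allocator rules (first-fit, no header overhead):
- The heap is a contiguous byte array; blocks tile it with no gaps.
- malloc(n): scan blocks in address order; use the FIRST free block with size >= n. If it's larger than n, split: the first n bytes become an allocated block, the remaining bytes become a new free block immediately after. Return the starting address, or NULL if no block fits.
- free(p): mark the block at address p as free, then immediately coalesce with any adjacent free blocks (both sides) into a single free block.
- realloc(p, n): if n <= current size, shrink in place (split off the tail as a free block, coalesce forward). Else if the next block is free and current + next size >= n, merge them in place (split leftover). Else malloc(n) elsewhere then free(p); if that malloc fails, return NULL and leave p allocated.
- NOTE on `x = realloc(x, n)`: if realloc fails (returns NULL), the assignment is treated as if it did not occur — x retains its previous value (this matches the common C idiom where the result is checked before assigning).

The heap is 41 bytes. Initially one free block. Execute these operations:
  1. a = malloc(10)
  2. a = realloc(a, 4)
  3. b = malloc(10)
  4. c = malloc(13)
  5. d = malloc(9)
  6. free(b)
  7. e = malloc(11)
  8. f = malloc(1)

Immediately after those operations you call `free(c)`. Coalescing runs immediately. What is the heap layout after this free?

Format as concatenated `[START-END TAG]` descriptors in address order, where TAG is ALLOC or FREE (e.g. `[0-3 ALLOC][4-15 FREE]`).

Op 1: a = malloc(10) -> a = 0; heap: [0-9 ALLOC][10-40 FREE]
Op 2: a = realloc(a, 4) -> a = 0; heap: [0-3 ALLOC][4-40 FREE]
Op 3: b = malloc(10) -> b = 4; heap: [0-3 ALLOC][4-13 ALLOC][14-40 FREE]
Op 4: c = malloc(13) -> c = 14; heap: [0-3 ALLOC][4-13 ALLOC][14-26 ALLOC][27-40 FREE]
Op 5: d = malloc(9) -> d = 27; heap: [0-3 ALLOC][4-13 ALLOC][14-26 ALLOC][27-35 ALLOC][36-40 FREE]
Op 6: free(b) -> (freed b); heap: [0-3 ALLOC][4-13 FREE][14-26 ALLOC][27-35 ALLOC][36-40 FREE]
Op 7: e = malloc(11) -> e = NULL; heap: [0-3 ALLOC][4-13 FREE][14-26 ALLOC][27-35 ALLOC][36-40 FREE]
Op 8: f = malloc(1) -> f = 4; heap: [0-3 ALLOC][4-4 ALLOC][5-13 FREE][14-26 ALLOC][27-35 ALLOC][36-40 FREE]
free(c): c = 14 -> block [14-26 ALLOC]; mark free, coalesce with adjacent free neighbors -> [0-3 ALLOC][4-4 ALLOC][5-26 FREE][27-35 ALLOC][36-40 FREE]

Answer: [0-3 ALLOC][4-4 ALLOC][5-26 FREE][27-35 ALLOC][36-40 FREE]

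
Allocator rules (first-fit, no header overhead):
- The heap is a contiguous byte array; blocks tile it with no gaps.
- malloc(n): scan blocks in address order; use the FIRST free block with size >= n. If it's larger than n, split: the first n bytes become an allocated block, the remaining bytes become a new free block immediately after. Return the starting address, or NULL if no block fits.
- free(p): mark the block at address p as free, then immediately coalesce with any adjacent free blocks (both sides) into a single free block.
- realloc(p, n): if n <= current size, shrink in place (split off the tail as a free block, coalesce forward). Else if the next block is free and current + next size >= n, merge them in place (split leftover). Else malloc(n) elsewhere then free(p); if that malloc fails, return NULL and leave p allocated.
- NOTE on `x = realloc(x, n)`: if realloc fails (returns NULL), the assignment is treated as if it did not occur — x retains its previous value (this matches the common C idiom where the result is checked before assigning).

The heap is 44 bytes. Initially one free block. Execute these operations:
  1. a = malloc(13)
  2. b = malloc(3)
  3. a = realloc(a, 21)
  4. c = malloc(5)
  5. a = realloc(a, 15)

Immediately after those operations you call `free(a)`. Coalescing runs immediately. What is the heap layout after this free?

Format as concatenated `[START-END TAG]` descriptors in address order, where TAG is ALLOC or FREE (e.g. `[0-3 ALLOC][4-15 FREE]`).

Answer: [0-4 ALLOC][5-12 FREE][13-15 ALLOC][16-43 FREE]

Derivation:
Op 1: a = malloc(13) -> a = 0; heap: [0-12 ALLOC][13-43 FREE]
Op 2: b = malloc(3) -> b = 13; heap: [0-12 ALLOC][13-15 ALLOC][16-43 FREE]
Op 3: a = realloc(a, 21) -> a = 16; heap: [0-12 FREE][13-15 ALLOC][16-36 ALLOC][37-43 FREE]
Op 4: c = malloc(5) -> c = 0; heap: [0-4 ALLOC][5-12 FREE][13-15 ALLOC][16-36 ALLOC][37-43 FREE]
Op 5: a = realloc(a, 15) -> a = 16; heap: [0-4 ALLOC][5-12 FREE][13-15 ALLOC][16-30 ALLOC][31-43 FREE]
free(a): a = 16 -> block [16-30 ALLOC]; mark free, coalesce with adjacent free neighbors -> [0-4 ALLOC][5-12 FREE][13-15 ALLOC][16-43 FREE]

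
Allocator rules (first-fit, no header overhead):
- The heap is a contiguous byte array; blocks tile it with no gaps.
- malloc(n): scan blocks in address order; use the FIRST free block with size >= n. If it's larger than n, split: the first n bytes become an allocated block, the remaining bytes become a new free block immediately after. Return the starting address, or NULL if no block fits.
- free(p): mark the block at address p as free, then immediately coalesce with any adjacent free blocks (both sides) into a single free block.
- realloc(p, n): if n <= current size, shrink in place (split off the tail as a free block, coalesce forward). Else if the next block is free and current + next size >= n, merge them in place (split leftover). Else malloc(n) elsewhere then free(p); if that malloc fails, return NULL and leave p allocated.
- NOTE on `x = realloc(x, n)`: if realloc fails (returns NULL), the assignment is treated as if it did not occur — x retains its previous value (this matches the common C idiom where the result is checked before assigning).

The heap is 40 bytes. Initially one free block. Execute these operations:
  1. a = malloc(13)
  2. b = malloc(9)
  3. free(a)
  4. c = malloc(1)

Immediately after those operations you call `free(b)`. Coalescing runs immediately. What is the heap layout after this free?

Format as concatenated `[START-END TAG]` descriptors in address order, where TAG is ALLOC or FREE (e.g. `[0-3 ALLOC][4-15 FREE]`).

Op 1: a = malloc(13) -> a = 0; heap: [0-12 ALLOC][13-39 FREE]
Op 2: b = malloc(9) -> b = 13; heap: [0-12 ALLOC][13-21 ALLOC][22-39 FREE]
Op 3: free(a) -> (freed a); heap: [0-12 FREE][13-21 ALLOC][22-39 FREE]
Op 4: c = malloc(1) -> c = 0; heap: [0-0 ALLOC][1-12 FREE][13-21 ALLOC][22-39 FREE]
free(b): b = 13 -> block [13-21 ALLOC]; mark free, coalesce with adjacent free neighbors -> [0-0 ALLOC][1-39 FREE]

Answer: [0-0 ALLOC][1-39 FREE]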